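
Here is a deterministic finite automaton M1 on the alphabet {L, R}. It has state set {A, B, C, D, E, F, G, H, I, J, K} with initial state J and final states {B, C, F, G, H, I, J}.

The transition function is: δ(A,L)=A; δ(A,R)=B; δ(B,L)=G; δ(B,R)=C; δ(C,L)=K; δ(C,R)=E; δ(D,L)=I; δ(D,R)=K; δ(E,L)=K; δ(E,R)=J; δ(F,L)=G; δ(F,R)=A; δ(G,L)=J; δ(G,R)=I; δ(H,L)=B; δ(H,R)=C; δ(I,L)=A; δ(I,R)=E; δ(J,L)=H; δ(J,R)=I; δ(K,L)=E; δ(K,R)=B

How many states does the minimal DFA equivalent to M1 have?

3

First remove the unreachable states {D,F}; 9 states remain.
Start with accepting vs non-accepting: {B,C,G,H,I,J} | {A,E,K}.
Refine {B,C,G,H,I,J} on symbol L: members go to different blocks, giving {B,G,H,J} and {C,I}.
Stable partition: {B,G,H,J} | {A,E,K} | {C,I} — 3 equivalence classes.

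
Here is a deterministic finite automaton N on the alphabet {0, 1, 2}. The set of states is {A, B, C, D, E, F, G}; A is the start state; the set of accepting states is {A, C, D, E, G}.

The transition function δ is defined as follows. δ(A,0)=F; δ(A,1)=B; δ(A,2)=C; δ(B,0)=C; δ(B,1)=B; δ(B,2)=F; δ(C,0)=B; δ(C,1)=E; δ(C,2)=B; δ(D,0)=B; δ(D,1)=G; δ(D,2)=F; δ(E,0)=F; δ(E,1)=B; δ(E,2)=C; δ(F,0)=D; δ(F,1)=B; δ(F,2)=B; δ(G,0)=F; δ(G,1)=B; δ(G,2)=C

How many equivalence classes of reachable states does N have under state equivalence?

All states are reachable from the start state.
P0 = {A,C,D,E,G} | {B,F}.
Split {A,C,D,E,G} by δ(·,1) → {A,E,G} and {C,D}.
Stable partition: {A,E,G} | {B,F} | {C,D} — 3 equivalence classes.

3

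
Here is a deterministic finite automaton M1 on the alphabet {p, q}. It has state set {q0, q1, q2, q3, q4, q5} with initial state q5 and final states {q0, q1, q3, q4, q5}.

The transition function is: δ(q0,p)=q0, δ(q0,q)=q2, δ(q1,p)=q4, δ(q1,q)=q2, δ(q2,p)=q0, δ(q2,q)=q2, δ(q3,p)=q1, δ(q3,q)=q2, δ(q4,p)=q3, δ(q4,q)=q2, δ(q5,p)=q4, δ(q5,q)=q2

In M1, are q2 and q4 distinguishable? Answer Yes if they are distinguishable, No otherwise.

Every state is reachable, so we keep all 6.
Initial partition by acceptance: {q0,q1,q3,q4,q5} | {q2}.
Stable partition: {q0,q1,q3,q4,q5} | {q2} — 2 equivalence classes.
q2 and q4 end up in different blocks, so they are distinguishable. For instance, the string 'ε' is accepted from only q4.

Yes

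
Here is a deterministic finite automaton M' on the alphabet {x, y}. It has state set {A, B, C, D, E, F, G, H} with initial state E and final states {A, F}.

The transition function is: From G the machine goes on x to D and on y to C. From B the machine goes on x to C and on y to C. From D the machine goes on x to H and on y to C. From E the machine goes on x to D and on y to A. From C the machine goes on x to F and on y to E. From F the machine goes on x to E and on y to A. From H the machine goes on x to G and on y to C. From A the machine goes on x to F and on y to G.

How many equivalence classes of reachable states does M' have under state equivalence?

5

Reachable states from the start: {A,C,D,E,F,G,H}. Unreachable: {B} — drop them.
P0 = {A,F} | {C,D,E,G,H}.
Split {A,F} by δ(·,x) → {A} and {F}.
On input x, block {C,D,E,G,H} splits into {D,E,G,H} and {C}.
On input y, block {D,E,G,H} splits into {D,G,H} and {E}.
No further refinement is possible. Final partition (5 blocks): {A} | {D,G,H} | {F} | {C} | {E}.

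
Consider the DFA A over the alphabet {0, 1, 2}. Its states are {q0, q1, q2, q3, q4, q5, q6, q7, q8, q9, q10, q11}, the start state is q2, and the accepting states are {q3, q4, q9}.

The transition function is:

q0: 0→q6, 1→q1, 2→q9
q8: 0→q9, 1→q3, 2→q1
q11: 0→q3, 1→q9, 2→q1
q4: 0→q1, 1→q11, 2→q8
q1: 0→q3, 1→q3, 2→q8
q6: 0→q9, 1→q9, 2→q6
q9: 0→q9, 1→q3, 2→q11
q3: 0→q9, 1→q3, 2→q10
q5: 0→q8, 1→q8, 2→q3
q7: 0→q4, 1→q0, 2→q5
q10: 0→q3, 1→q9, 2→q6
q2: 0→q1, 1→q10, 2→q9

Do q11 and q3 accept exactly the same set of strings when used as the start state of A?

No

First remove the unreachable states {q0,q4,q5,q7}; 8 states remain.
Start with accepting vs non-accepting: {q3,q9} | {q1,q2,q6,q8,q10,q11}.
Split {q1,q2,q6,q8,q10,q11} by δ(·,0) → {q1,q6,q8,q10,q11} and {q2}.
Stable partition: {q3,q9} | {q1,q6,q8,q10,q11} | {q2} — 3 equivalence classes.
q11 and q3 end up in different blocks, so they are distinguishable. For instance, the string 'ε' is accepted from only q3.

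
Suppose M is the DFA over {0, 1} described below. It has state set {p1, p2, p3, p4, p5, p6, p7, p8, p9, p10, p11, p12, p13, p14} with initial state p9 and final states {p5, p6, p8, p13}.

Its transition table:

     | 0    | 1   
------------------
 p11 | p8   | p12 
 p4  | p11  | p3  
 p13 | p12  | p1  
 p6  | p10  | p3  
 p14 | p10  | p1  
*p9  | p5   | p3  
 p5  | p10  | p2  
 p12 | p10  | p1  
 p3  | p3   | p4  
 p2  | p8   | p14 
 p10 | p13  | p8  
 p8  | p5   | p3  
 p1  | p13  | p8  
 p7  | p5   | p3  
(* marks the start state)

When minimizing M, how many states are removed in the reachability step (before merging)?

2

Starting at p9 and following transitions, the reachable set is {p1, p2, p3, p4, p5, p8, p9, p10, p11, p12, p13, p14}. That leaves p6, p7 unreachable — 2 in total.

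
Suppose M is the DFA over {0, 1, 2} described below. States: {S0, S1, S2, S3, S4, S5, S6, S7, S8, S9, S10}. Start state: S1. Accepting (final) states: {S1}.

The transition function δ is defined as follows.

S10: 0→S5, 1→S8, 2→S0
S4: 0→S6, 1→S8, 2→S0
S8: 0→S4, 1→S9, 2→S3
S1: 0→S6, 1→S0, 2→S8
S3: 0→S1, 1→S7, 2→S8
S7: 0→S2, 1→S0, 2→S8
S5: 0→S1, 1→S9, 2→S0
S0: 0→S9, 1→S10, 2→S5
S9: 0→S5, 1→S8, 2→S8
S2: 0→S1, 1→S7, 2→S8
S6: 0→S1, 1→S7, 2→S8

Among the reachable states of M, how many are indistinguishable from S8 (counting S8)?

2

All states are reachable from the start state.
P0 = {S1} | {S0,S2,S3,S4,S5,S6,S7,S8,S9,S10}.
On input 0, block {S0,S2,S3,S4,S5,S6,S7,S8,S9,S10} splits into {S0,S4,S7,S8,S9,S10} and {S2,S3,S5,S6}.
Split {S0,S4,S7,S8,S9,S10} by δ(·,0) → {S4,S7,S9,S10} and {S0,S8}.
The partition is now stable with 4 blocks: {S1} | {S4,S7,S9,S10} | {S2,S3,S5,S6} | {S0,S8}.
State S8 belongs to the block {S0,S8}, which has 2 states.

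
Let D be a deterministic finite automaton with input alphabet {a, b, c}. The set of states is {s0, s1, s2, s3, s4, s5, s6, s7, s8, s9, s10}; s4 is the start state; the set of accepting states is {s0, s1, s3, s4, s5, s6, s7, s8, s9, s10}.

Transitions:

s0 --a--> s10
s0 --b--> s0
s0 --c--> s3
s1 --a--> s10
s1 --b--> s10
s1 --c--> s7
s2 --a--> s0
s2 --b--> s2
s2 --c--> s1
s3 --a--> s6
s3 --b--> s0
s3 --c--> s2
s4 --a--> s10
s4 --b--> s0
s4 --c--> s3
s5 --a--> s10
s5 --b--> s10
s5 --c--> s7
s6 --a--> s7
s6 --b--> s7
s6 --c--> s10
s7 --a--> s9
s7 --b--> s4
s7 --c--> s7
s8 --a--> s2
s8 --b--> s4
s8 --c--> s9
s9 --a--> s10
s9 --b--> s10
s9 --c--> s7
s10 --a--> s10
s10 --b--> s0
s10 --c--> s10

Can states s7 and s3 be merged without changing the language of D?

Reachable states from the start: {s0,s1,s2,s3,s4,s6,s7,s9,s10}. Unreachable: {s5,s8} — drop them.
P0 = {s0,s1,s3,s4,s6,s7,s9,s10} | {s2}.
Refine {s0,s1,s3,s4,s6,s7,s9,s10} on symbol c: members go to different blocks, giving {s0,s1,s4,s6,s7,s9,s10} and {s3}.
On input c, block {s0,s1,s4,s6,s7,s9,s10} splits into {s1,s6,s7,s9,s10} and {s0,s4}.
On input b, block {s1,s6,s7,s9,s10} splits into {s1,s6,s9} and {s7,s10}.
On input a, block {s7,s10} splits into {s7} and {s10}.
Split {s1,s6,s9} by δ(·,a) → {s1,s9} and {s6}.
No further refinement is possible. Final partition (7 blocks): {s1,s9} | {s2} | {s3} | {s0,s4} | {s7} | {s10} | {s6}.
s7 and s3 end up in different blocks, so they are distinguishable. For instance, the string 'c' is accepted from only s7.

No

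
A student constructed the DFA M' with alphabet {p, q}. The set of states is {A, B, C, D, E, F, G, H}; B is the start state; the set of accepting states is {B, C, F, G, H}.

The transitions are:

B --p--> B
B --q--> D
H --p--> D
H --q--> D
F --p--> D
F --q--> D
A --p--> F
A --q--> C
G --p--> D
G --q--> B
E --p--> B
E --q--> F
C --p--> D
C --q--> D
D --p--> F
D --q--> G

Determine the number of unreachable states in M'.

BFS from B reaches {B, D, F, G}; the 4 state(s) A, C, E, H are never visited.

4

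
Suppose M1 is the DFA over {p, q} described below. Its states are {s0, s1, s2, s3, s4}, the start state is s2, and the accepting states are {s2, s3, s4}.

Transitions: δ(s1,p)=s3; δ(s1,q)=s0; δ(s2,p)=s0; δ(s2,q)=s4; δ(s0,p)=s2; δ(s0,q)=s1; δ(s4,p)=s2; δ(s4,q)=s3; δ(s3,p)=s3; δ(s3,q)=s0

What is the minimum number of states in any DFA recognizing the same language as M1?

All states are reachable from the start state.
Initial partition by acceptance: {s2,s3,s4} | {s0,s1}.
Refine {s2,s3,s4} on symbol p: members go to different blocks, giving {s3,s4} and {s2}.
On input p, block {s3,s4} splits into {s3} and {s4}.
Refine {s0,s1} on symbol p: members go to different blocks, giving {s0} and {s1}.
Stable partition: {s3} | {s0} | {s2} | {s4} | {s1} — 5 equivalence classes.

5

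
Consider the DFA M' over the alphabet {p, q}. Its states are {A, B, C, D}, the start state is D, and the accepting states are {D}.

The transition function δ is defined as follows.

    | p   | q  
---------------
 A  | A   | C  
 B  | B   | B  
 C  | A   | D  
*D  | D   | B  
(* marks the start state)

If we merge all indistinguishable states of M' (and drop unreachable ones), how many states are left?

2

Reachable states from the start: {B,D}. Unreachable: {A,C} — drop them.
Initial partition by acceptance: {D} | {B}.
The partition is now stable with 2 blocks: {D} | {B}.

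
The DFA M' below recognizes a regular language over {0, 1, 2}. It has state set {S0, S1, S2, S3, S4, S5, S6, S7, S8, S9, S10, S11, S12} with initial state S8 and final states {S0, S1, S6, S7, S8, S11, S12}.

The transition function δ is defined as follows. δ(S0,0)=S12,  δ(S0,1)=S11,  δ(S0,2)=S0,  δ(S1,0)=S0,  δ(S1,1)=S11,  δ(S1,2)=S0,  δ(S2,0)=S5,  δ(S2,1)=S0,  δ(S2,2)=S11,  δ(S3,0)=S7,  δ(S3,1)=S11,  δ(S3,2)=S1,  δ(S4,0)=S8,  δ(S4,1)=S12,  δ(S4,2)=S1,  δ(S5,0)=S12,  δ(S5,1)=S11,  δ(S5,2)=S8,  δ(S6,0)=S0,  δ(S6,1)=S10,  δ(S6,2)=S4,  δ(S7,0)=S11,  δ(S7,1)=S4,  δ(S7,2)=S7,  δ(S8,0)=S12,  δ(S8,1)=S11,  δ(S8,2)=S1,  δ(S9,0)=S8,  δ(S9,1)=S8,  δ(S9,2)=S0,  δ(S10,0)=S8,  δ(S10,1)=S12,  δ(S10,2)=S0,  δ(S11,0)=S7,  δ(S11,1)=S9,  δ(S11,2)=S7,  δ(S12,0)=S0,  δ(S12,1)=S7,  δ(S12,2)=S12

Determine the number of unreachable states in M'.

Starting at S8 and following transitions, the reachable set is {S0, S1, S4, S7, S8, S9, S11, S12}. That leaves S2, S3, S5, S6, S10 unreachable — 5 in total.

5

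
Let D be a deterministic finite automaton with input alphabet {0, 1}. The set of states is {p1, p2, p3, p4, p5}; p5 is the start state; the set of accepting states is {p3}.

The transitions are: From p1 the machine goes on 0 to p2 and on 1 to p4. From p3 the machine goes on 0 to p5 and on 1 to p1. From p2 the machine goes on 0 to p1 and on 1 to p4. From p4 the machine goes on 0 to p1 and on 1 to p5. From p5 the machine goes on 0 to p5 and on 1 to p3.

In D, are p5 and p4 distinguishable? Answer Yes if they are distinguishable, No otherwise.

Yes

Every state is reachable, so we keep all 5.
Start with accepting vs non-accepting: {p3} | {p1,p2,p4,p5}.
Split {p1,p2,p4,p5} by δ(·,1) → {p1,p2,p4} and {p5}.
Split {p1,p2,p4} by δ(·,1) → {p1,p2} and {p4}.
No further refinement is possible. Final partition (4 blocks): {p3} | {p1,p2} | {p5} | {p4}.
p5 and p4 end up in different blocks, so they are distinguishable. For instance, the string '1' is accepted from only p5.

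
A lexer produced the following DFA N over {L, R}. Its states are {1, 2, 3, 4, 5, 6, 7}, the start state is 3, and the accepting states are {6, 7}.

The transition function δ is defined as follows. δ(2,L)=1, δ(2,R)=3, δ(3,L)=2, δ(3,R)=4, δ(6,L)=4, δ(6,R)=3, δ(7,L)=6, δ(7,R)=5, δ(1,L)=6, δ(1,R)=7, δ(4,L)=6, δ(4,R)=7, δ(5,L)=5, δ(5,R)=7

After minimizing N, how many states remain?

Start with accepting vs non-accepting: {6,7} | {1,2,3,4,5}.
On input L, block {6,7} splits into {6} and {7}.
On input L, block {1,2,3,4,5} splits into {2,3,5} and {1,4}.
Refine {2,3,5} on symbol L: members go to different blocks, giving {3,5} and {2}.
Split {3,5} by δ(·,L) → {3} and {5}.
Stable partition: {6} | {3} | {7} | {1,4} | {2} | {5} — 6 equivalence classes.

6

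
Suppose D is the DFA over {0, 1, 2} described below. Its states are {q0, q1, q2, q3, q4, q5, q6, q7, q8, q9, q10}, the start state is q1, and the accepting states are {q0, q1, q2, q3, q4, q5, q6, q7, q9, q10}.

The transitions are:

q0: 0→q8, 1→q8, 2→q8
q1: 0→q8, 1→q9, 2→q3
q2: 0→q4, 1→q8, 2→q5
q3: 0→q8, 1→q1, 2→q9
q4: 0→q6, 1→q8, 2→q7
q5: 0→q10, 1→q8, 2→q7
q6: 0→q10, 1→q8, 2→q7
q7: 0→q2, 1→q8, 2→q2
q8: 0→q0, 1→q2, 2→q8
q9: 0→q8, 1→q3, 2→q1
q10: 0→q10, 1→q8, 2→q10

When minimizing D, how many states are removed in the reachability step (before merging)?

0

A breadth-first search from the start state visits every state.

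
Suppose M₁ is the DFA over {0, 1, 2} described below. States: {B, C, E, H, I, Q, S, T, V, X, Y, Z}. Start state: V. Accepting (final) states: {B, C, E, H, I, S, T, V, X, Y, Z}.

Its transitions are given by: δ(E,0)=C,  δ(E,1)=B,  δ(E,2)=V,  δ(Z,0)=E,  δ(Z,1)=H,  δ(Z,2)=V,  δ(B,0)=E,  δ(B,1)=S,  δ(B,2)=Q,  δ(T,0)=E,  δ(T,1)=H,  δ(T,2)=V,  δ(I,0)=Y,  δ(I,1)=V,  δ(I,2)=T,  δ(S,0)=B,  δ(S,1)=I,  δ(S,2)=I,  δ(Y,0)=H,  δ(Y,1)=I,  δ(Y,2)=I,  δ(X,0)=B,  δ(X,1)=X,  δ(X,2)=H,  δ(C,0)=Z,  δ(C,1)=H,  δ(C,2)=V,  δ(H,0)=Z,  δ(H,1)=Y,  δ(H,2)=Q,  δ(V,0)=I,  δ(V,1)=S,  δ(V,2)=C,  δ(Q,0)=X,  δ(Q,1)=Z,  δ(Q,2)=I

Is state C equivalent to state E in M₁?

Yes

All states are reachable from the start state.
Initial partition by acceptance: {B,C,E,H,I,S,T,V,X,Y,Z} | {Q}.
Split {B,C,E,H,I,S,T,V,X,Y,Z} by δ(·,2) → {C,E,I,S,T,V,X,Y,Z} and {B,H}.
On input 0, block {C,E,I,S,T,V,X,Y,Z} splits into {C,E,I,T,V,Z} and {S,X,Y}.
Refine {C,E,I,T,V,Z} on symbol 0: members go to different blocks, giving {C,E,T,V,Z} and {I}.
On input 0, block {C,E,T,V,Z} splits into {C,E,T,Z} and {V}.
On input 1, block {S,X,Y} splits into {S,Y} and {X}.
No further refinement is possible. Final partition (7 blocks): {C,E,T,Z} | {Q} | {B,H} | {S,Y} | {I} | {V} | {X}.
C and E lie in the same block of the stable partition, so they are equivalent — no string distinguishes them.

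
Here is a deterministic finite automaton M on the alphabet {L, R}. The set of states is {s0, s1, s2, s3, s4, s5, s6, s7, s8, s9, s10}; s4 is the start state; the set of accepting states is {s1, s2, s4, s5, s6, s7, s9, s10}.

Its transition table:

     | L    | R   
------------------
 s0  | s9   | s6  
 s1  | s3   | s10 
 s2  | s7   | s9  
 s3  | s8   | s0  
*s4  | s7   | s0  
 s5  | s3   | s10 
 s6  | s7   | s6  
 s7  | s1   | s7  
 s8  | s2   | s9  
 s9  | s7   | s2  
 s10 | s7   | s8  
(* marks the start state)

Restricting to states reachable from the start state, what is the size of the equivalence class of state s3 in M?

1

States {s5} cannot be reached from the start state, so discard them.
Initial partition by acceptance: {s1,s2,s4,s6,s7,s9,s10} | {s0,s3,s8}.
Refine {s1,s2,s4,s6,s7,s9,s10} on symbol L: members go to different blocks, giving {s2,s4,s6,s7,s9,s10} and {s1}.
Split {s2,s4,s6,s7,s9,s10} by δ(·,L) → {s2,s4,s6,s9,s10} and {s7}.
Refine {s2,s4,s6,s9,s10} on symbol R: members go to different blocks, giving {s2,s6,s9} and {s4,s10}.
On input L, block {s0,s3,s8} splits into {s0,s8} and {s3}.
The partition is now stable with 6 blocks: {s2,s6,s9} | {s0,s8} | {s1} | {s7} | {s4,s10} | {s3}.
The equivalence class containing s3 is {s3}, of size 1.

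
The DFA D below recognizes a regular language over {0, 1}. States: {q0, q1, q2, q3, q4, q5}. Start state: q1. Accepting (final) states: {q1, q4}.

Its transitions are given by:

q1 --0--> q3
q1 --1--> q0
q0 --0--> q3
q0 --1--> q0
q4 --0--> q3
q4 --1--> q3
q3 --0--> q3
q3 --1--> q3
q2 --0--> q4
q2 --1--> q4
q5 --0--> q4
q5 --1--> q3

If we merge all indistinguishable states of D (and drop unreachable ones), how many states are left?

2

Reachable states from the start: {q0,q1,q3}. Unreachable: {q2,q4,q5} — drop them.
P0 = {q1} | {q0,q3}.
The partition is now stable with 2 blocks: {q1} | {q0,q3}.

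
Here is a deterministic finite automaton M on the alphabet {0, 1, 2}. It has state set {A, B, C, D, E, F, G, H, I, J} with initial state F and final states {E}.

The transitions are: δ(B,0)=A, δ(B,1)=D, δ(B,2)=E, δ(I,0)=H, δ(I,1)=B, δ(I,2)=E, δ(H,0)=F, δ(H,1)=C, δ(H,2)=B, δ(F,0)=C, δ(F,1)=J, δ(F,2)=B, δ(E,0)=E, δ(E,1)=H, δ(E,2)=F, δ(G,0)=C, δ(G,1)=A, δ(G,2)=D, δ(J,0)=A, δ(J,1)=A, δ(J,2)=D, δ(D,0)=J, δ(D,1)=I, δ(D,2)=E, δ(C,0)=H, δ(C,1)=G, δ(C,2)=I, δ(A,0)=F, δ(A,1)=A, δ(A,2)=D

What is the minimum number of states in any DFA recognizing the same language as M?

P0 = {E} | {A,B,C,D,F,G,H,I,J}.
Refine {A,B,C,D,F,G,H,I,J} on symbol 2: members go to different blocks, giving {A,C,F,G,H,J} and {B,D,I}.
Stable partition: {E} | {A,C,F,G,H,J} | {B,D,I} — 3 equivalence classes.

3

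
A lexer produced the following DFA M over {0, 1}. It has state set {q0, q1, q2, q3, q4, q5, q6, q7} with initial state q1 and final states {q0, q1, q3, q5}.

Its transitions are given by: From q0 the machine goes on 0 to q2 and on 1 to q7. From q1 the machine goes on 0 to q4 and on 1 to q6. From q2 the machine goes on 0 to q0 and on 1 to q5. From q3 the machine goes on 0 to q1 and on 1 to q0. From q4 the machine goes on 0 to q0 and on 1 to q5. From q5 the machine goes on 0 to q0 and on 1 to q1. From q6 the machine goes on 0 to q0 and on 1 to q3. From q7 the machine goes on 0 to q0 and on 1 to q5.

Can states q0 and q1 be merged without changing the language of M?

Yes

All states are reachable from the start state.
Initial partition by acceptance: {q0,q1,q3,q5} | {q2,q4,q6,q7}.
On input 0, block {q0,q1,q3,q5} splits into {q0,q1} and {q3,q5}.
The partition is now stable with 3 blocks: {q0,q1} | {q2,q4,q6,q7} | {q3,q5}.
q0 and q1 lie in the same block of the stable partition, so they are equivalent — no string distinguishes them.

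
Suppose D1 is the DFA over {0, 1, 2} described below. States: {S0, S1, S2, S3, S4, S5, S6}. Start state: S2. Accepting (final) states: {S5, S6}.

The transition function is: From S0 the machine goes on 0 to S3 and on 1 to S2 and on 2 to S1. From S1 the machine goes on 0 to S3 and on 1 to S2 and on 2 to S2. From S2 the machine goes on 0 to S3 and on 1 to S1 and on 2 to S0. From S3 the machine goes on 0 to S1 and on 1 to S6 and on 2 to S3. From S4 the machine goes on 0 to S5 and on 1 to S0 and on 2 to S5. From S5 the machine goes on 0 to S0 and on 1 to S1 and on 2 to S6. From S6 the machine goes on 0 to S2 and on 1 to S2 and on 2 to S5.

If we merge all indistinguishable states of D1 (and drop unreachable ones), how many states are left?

States {S4} cannot be reached from the start state, so discard them.
Start with accepting vs non-accepting: {S5,S6} | {S0,S1,S2,S3}.
Split {S0,S1,S2,S3} by δ(·,1) → {S0,S1,S2} and {S3}.
The partition is now stable with 3 blocks: {S5,S6} | {S0,S1,S2} | {S3}.

3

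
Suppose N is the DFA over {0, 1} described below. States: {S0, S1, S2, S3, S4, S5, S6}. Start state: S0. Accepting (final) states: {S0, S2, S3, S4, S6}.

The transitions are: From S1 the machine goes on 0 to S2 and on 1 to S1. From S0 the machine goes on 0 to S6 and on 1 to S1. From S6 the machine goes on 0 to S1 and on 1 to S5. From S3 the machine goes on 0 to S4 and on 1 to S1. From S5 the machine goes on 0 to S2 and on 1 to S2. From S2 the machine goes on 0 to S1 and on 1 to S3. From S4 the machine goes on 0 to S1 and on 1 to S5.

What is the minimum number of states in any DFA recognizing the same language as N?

5

All states are reachable from the start state.
Initial partition by acceptance: {S0,S2,S3,S4,S6} | {S1,S5}.
On input 0, block {S0,S2,S3,S4,S6} splits into {S2,S4,S6} and {S0,S3}.
Split {S2,S4,S6} by δ(·,1) → {S4,S6} and {S2}.
On input 1, block {S1,S5} splits into {S1} and {S5}.
No further refinement is possible. Final partition (5 blocks): {S4,S6} | {S1} | {S0,S3} | {S2} | {S5}.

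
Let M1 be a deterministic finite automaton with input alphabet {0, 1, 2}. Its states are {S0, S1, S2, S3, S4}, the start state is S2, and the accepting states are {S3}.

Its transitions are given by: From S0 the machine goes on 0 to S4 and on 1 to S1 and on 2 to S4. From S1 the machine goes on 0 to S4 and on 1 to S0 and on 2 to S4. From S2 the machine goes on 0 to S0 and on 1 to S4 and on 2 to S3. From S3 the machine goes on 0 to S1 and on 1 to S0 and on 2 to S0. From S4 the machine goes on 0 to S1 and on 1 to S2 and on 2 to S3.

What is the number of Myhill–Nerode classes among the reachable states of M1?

All states are reachable from the start state.
P0 = {S3} | {S0,S1,S2,S4}.
Split {S0,S1,S2,S4} by δ(·,2) → {S0,S1} and {S2,S4}.
The partition is now stable with 3 blocks: {S3} | {S0,S1} | {S2,S4}.

3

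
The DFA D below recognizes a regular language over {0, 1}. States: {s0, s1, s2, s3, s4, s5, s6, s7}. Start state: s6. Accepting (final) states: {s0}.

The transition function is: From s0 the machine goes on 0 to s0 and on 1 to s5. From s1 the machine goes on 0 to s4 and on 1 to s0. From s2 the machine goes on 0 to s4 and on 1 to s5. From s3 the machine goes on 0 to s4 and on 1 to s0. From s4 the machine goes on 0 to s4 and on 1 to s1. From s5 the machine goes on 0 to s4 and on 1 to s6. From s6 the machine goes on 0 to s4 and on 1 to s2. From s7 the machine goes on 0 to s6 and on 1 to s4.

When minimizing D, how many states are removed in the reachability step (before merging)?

BFS from s6 reaches {s0, s1, s2, s4, s5, s6}; the 2 state(s) s3, s7 are never visited.

2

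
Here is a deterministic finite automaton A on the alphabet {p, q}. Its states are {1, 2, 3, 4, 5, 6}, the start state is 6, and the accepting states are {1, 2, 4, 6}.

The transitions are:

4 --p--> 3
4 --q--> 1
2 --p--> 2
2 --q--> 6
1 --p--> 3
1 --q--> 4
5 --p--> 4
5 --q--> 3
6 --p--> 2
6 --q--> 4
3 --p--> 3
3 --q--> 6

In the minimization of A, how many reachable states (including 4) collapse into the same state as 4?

First remove the unreachable states {5}; 5 states remain.
P0 = {1,2,4,6} | {3}.
Refine {1,2,4,6} on symbol p: members go to different blocks, giving {1,4} and {2,6}.
Refine {2,6} on symbol q: members go to different blocks, giving {2} and {6}.
The partition is now stable with 4 blocks: {1,4} | {3} | {2} | {6}.
The equivalence class containing 4 is {1,4}, of size 2.

2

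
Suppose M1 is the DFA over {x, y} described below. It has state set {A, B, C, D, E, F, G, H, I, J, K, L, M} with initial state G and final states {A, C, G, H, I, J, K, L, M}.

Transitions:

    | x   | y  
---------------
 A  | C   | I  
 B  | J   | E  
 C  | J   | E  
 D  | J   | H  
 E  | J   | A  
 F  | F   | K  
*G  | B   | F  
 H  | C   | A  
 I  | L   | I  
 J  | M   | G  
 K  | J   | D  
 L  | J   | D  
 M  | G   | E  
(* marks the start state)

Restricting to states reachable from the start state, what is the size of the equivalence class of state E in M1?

2

Start with accepting vs non-accepting: {A,C,G,H,I,J,K,L,M} | {B,D,E,F}.
On input x, block {A,C,G,H,I,J,K,L,M} splits into {A,C,H,I,J,K,L,M} and {G}.
Split {A,C,H,I,J,K,L,M} by δ(·,x) → {A,C,H,I,J,K,L} and {M}.
Split {A,C,H,I,J,K,L} by δ(·,x) → {A,C,H,I,K,L} and {J}.
Refine {A,C,H,I,K,L} on symbol x: members go to different blocks, giving {A,H,I} and {C,K,L}.
Refine {B,D,E,F} on symbol x: members go to different blocks, giving {B,D,E} and {F}.
Split {B,D,E} by δ(·,y) → {D,E} and {B}.
Stable partition: {A,H,I} | {D,E} | {G} | {M} | {J} | {C,K,L} | {F} | {B} — 8 equivalence classes.
State E belongs to the block {D,E}, which has 2 states.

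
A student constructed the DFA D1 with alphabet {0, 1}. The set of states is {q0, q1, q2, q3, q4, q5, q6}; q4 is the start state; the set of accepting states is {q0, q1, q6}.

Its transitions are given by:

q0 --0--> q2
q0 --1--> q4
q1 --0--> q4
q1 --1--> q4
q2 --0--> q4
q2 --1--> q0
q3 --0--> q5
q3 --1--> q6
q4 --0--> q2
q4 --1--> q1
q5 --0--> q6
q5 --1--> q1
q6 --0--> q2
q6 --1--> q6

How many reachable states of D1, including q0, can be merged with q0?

Reachable states from the start: {q0,q1,q2,q4}. Unreachable: {q3,q5,q6} — drop them.
Initial partition by acceptance: {q0,q1} | {q2,q4}.
No further refinement is possible. Final partition (2 blocks): {q0,q1} | {q2,q4}.
State q0 belongs to the block {q0,q1}, which has 2 states.

2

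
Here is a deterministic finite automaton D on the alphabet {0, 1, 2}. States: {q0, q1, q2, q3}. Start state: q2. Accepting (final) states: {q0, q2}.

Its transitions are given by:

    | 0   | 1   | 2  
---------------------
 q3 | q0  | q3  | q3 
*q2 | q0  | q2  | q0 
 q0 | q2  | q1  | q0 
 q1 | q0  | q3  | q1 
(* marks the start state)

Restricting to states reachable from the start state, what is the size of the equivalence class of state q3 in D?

2

Initial partition by acceptance: {q0,q2} | {q1,q3}.
Split {q0,q2} by δ(·,1) → {q0} and {q2}.
Stable partition: {q0} | {q1,q3} | {q2} — 3 equivalence classes.
State q3 belongs to the block {q1,q3}, which has 2 states.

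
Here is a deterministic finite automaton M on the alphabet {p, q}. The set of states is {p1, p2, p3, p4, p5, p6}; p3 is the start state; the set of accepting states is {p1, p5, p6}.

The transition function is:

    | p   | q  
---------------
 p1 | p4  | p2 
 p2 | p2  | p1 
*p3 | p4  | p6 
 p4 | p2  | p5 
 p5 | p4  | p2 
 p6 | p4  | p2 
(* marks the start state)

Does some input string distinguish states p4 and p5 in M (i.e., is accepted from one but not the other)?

Yes

Initial partition by acceptance: {p1,p5,p6} | {p2,p3,p4}.
The partition is now stable with 2 blocks: {p1,p5,p6} | {p2,p3,p4}.
p4 and p5 end up in different blocks, so they are distinguishable. For instance, the string 'ε' is accepted from only p5.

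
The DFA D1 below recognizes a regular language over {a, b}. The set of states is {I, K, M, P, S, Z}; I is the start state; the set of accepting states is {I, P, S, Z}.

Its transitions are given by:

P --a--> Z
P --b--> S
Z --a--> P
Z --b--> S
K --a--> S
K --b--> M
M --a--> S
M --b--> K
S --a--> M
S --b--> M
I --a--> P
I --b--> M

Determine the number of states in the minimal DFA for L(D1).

4

Initial partition by acceptance: {I,P,S,Z} | {K,M}.
On input a, block {I,P,S,Z} splits into {I,P,Z} and {S}.
Split {I,P,Z} by δ(·,b) → {P,Z} and {I}.
No further refinement is possible. Final partition (4 blocks): {P,Z} | {K,M} | {S} | {I}.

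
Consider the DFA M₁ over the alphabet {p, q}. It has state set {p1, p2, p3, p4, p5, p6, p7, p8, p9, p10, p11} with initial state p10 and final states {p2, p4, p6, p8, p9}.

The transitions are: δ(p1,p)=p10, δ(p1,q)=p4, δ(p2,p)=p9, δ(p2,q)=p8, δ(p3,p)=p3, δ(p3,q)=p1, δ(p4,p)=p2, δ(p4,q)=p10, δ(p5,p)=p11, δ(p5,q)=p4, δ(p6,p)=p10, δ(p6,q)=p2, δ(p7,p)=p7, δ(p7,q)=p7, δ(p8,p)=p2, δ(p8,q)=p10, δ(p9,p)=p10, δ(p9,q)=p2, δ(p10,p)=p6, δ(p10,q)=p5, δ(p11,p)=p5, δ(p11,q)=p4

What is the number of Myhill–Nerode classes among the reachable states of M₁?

First remove the unreachable states {p1,p3,p7}; 8 states remain.
Initial partition by acceptance: {p2,p4,p6,p8,p9} | {p5,p10,p11}.
On input p, block {p2,p4,p6,p8,p9} splits into {p2,p4,p8} and {p6,p9}.
Refine {p2,p4,p8} on symbol p: members go to different blocks, giving {p4,p8} and {p2}.
Refine {p5,p10,p11} on symbol p: members go to different blocks, giving {p5,p11} and {p10}.
No further refinement is possible. Final partition (5 blocks): {p4,p8} | {p5,p11} | {p6,p9} | {p2} | {p10}.

5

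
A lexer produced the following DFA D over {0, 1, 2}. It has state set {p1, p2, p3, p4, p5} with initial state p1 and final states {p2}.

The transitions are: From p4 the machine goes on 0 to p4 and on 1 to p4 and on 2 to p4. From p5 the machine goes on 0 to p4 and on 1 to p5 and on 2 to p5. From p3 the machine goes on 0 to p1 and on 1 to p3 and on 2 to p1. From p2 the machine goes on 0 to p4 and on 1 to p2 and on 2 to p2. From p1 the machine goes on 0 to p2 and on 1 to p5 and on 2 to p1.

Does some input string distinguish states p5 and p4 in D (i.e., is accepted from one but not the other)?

States {p3} cannot be reached from the start state, so discard them.
Start with accepting vs non-accepting: {p2} | {p1,p4,p5}.
Refine {p1,p4,p5} on symbol 0: members go to different blocks, giving {p4,p5} and {p1}.
The partition is now stable with 3 blocks: {p2} | {p4,p5} | {p1}.
p5 and p4 lie in the same block of the stable partition, so they are equivalent — no string distinguishes them.

No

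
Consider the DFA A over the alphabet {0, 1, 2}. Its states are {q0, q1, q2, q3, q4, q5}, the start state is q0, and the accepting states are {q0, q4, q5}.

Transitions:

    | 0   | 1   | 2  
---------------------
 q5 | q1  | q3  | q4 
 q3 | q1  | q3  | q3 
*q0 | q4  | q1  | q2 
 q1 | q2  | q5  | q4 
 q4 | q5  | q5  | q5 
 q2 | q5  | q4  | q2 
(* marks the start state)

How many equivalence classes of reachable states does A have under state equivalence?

6

Start with accepting vs non-accepting: {q0,q4,q5} | {q1,q2,q3}.
Split {q0,q4,q5} by δ(·,0) → {q0,q4} and {q5}.
Split {q0,q4} by δ(·,0) → {q0} and {q4}.
Split {q1,q2,q3} by δ(·,0) → {q1,q3} and {q2}.
Refine {q1,q3} on symbol 0: members go to different blocks, giving {q1} and {q3}.
Stable partition: {q0} | {q1} | {q5} | {q4} | {q2} | {q3} — 6 equivalence classes.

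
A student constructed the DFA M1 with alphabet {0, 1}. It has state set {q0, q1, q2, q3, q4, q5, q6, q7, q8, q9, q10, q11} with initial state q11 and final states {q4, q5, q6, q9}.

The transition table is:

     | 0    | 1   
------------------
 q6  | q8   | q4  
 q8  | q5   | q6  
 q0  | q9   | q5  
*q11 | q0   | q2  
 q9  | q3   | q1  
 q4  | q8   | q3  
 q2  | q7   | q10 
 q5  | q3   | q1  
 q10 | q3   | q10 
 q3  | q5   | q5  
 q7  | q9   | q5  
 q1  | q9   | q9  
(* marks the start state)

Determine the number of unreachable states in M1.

3

No path from q11 leads to q4, q6, q8; the other 9 states are all reachable.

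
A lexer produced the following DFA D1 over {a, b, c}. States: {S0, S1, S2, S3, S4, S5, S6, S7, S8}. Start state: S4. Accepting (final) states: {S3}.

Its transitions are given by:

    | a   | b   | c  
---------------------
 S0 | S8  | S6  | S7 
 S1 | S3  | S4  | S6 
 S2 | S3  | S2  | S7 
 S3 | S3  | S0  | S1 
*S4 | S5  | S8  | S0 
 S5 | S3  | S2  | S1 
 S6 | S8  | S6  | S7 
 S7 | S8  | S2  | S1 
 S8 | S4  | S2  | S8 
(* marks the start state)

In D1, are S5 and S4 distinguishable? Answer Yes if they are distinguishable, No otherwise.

Yes

Initial partition by acceptance: {S3} | {S0,S1,S2,S4,S5,S6,S7,S8}.
Split {S0,S1,S2,S4,S5,S6,S7,S8} by δ(·,a) → {S0,S4,S6,S7,S8} and {S1,S2,S5}.
Refine {S0,S4,S6,S7,S8} on symbol a: members go to different blocks, giving {S0,S6,S7,S8} and {S4}.
On input a, block {S0,S6,S7,S8} splits into {S0,S6,S7} and {S8}.
On input b, block {S0,S6,S7} splits into {S0,S6} and {S7}.
Refine {S1,S2,S5} on symbol b: members go to different blocks, giving {S2,S5} and {S1}.
On input c, block {S2,S5} splits into {S2} and {S5}.
No further refinement is possible. Final partition (8 blocks): {S3} | {S0,S6} | {S2} | {S4} | {S8} | {S7} | {S1} | {S5}.
S5 and S4 end up in different blocks, so they are distinguishable. For instance, the string 'a' is accepted from only S5.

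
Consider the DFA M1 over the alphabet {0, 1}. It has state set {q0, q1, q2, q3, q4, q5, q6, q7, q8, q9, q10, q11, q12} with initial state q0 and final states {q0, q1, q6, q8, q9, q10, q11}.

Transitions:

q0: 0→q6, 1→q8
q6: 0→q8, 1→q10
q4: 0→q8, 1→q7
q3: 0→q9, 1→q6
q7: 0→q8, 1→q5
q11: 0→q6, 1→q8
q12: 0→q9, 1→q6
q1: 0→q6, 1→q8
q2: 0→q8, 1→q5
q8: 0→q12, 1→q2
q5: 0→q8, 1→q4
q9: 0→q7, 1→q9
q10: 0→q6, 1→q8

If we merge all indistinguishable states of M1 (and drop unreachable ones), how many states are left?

6

First remove the unreachable states {q1,q3,q11}; 10 states remain.
Start with accepting vs non-accepting: {q0,q6,q8,q9,q10} | {q2,q4,q5,q7,q12}.
Refine {q0,q6,q8,q9,q10} on symbol 0: members go to different blocks, giving {q0,q6,q10} and {q8,q9}.
Split {q0,q6,q10} by δ(·,0) → {q0,q10} and {q6}.
On input 1, block {q2,q4,q5,q7,q12} splits into {q2,q4,q5,q7} and {q12}.
Refine {q8,q9} on symbol 0: members go to different blocks, giving {q8} and {q9}.
The partition is now stable with 6 blocks: {q0,q10} | {q2,q4,q5,q7} | {q8} | {q6} | {q12} | {q9}.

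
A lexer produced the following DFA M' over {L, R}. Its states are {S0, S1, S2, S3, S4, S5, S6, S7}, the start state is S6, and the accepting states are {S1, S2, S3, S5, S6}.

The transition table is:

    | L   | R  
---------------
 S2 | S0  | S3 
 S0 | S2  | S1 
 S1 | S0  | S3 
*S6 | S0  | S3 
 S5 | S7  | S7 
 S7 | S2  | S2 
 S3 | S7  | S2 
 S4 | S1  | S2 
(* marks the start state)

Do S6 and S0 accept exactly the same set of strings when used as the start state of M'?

States {S4,S5} cannot be reached from the start state, so discard them.
P0 = {S1,S2,S3,S6} | {S0,S7}.
Stable partition: {S1,S2,S3,S6} | {S0,S7} — 2 equivalence classes.
S6 and S0 end up in different blocks, so they are distinguishable. For instance, the string 'ε' is accepted from only S6.

No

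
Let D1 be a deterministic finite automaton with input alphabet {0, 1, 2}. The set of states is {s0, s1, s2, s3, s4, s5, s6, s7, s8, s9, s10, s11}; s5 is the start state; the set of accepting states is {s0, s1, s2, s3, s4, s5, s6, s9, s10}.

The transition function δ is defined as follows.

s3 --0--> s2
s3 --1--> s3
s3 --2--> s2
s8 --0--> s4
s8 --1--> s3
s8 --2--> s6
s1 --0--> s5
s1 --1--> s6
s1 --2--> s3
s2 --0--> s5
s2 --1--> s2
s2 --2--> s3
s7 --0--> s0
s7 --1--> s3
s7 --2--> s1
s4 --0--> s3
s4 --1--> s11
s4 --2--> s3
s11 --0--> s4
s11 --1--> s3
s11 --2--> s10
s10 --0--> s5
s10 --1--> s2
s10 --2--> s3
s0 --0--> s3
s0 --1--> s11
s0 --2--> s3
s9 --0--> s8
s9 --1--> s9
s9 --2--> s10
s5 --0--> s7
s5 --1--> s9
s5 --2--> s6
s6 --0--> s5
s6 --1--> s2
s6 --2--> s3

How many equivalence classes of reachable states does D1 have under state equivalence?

5

P0 = {s0,s1,s2,s3,s4,s5,s6,s9,s10} | {s7,s8,s11}.
Split {s0,s1,s2,s3,s4,s5,s6,s9,s10} by δ(·,0) → {s0,s1,s2,s3,s4,s6,s10} and {s5,s9}.
Split {s0,s1,s2,s3,s4,s6,s10} by δ(·,0) → {s1,s2,s6,s10} and {s0,s3,s4}.
Refine {s0,s3,s4} on symbol 0: members go to different blocks, giving {s0,s4} and {s3}.
Stable partition: {s1,s2,s6,s10} | {s7,s8,s11} | {s5,s9} | {s0,s4} | {s3} — 5 equivalence classes.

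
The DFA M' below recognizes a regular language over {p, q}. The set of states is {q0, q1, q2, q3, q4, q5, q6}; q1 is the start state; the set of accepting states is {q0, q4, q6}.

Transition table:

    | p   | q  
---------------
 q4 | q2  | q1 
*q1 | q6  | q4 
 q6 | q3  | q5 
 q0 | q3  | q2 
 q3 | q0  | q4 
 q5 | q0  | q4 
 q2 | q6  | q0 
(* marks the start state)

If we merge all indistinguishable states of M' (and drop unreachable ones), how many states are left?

2

Every state is reachable, so we keep all 7.
Initial partition by acceptance: {q0,q4,q6} | {q1,q2,q3,q5}.
The partition is now stable with 2 blocks: {q0,q4,q6} | {q1,q2,q3,q5}.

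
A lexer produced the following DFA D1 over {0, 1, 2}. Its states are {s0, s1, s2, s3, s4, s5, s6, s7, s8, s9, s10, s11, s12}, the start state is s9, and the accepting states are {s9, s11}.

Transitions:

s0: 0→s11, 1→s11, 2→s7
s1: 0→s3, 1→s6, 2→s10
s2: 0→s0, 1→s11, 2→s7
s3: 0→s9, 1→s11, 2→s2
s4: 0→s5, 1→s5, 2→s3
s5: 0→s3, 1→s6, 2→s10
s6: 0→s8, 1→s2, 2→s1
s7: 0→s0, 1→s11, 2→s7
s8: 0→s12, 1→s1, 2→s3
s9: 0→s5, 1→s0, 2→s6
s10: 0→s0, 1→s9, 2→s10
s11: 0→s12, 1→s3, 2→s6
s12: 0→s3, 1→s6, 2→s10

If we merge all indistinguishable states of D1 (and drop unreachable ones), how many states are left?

Reachable states from the start: {s0,s1,s2,s3,s5,s6,s7,s8,s9,s10,s11,s12}. Unreachable: {s4} — drop them.
P0 = {s9,s11} | {s0,s1,s2,s3,s5,s6,s7,s8,s10,s12}.
Refine {s0,s1,s2,s3,s5,s6,s7,s8,s10,s12} on symbol 0: members go to different blocks, giving {s1,s2,s5,s6,s7,s8,s10,s12} and {s0,s3}.
Refine {s1,s2,s5,s6,s7,s8,s10,s12} on symbol 0: members go to different blocks, giving {s1,s2,s5,s7,s10,s12} and {s6,s8}.
On input 1, block {s1,s2,s5,s7,s10,s12} splits into {s1,s5,s12} and {s2,s7,s10}.
Split {s6,s8} by δ(·,0) → {s6} and {s8}.
The partition is now stable with 6 blocks: {s9,s11} | {s1,s5,s12} | {s0,s3} | {s6} | {s2,s7,s10} | {s8}.

6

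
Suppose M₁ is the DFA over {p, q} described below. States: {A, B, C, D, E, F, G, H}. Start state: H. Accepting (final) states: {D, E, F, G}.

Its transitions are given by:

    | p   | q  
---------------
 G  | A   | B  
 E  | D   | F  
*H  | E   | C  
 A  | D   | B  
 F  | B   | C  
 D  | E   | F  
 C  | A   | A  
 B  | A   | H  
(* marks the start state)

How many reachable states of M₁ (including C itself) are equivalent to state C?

2

First remove the unreachable states {G}; 7 states remain.
P0 = {D,E,F} | {A,B,C,H}.
Split {D,E,F} by δ(·,p) → {D,E} and {F}.
On input p, block {A,B,C,H} splits into {A,H} and {B,C}.
Stable partition: {D,E} | {A,H} | {F} | {B,C} — 4 equivalence classes.
The equivalence class containing C is {B,C}, of size 2.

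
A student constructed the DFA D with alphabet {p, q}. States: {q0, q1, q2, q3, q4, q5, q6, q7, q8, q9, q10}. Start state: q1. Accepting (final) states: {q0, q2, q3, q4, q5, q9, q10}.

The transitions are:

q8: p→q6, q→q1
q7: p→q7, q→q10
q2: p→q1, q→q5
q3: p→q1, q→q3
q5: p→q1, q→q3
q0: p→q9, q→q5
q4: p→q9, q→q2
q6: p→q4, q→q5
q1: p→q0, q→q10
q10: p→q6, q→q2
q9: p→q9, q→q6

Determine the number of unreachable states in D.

2

BFS from q1 reaches {q0, q1, q2, q3, q4, q5, q6, q9, q10}; the 2 state(s) q7, q8 are never visited.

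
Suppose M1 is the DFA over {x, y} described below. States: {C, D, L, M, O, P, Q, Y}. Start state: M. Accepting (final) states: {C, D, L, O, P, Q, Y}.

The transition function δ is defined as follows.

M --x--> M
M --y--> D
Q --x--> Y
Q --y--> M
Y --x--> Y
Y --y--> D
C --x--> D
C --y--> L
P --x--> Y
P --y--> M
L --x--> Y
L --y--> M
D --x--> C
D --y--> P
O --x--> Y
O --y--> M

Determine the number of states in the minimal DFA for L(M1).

4

States {O,Q} cannot be reached from the start state, so discard them.
Start with accepting vs non-accepting: {C,D,L,P,Y} | {M}.
On input y, block {C,D,L,P,Y} splits into {C,D,Y} and {L,P}.
Split {C,D,Y} by δ(·,y) → {C,D} and {Y}.
Stable partition: {C,D} | {M} | {L,P} | {Y} — 4 equivalence classes.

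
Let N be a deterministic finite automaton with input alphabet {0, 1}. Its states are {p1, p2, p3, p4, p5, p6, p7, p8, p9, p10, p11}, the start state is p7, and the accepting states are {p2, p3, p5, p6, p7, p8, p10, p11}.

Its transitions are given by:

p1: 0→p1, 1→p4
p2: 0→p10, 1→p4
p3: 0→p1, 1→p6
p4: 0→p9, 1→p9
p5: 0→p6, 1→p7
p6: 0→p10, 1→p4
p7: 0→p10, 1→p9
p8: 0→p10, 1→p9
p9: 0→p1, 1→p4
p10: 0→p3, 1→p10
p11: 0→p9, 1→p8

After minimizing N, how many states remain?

States {p2,p5,p8,p11} cannot be reached from the start state, so discard them.
Start with accepting vs non-accepting: {p3,p6,p7,p10} | {p1,p4,p9}.
Refine {p3,p6,p7,p10} on symbol 0: members go to different blocks, giving {p6,p7,p10} and {p3}.
Split {p6,p7,p10} by δ(·,0) → {p6,p7} and {p10}.
The partition is now stable with 4 blocks: {p6,p7} | {p1,p4,p9} | {p3} | {p10}.

4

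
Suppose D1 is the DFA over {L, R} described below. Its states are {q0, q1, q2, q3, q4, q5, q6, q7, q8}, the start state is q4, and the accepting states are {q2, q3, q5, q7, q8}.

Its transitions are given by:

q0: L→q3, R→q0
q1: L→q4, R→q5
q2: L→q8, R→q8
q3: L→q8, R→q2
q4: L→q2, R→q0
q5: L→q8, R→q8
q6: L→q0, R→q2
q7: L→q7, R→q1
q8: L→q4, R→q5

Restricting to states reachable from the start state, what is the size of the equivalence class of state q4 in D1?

1

First remove the unreachable states {q1,q6,q7}; 6 states remain.
Initial partition by acceptance: {q2,q3,q5,q8} | {q0,q4}.
Refine {q2,q3,q5,q8} on symbol L: members go to different blocks, giving {q2,q3,q5} and {q8}.
On input R, block {q2,q3,q5} splits into {q2,q5} and {q3}.
Refine {q0,q4} on symbol L: members go to different blocks, giving {q0} and {q4}.
The partition is now stable with 5 blocks: {q2,q5} | {q0} | {q8} | {q3} | {q4}.
State q4 belongs to the block {q4}, which has 1 states.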